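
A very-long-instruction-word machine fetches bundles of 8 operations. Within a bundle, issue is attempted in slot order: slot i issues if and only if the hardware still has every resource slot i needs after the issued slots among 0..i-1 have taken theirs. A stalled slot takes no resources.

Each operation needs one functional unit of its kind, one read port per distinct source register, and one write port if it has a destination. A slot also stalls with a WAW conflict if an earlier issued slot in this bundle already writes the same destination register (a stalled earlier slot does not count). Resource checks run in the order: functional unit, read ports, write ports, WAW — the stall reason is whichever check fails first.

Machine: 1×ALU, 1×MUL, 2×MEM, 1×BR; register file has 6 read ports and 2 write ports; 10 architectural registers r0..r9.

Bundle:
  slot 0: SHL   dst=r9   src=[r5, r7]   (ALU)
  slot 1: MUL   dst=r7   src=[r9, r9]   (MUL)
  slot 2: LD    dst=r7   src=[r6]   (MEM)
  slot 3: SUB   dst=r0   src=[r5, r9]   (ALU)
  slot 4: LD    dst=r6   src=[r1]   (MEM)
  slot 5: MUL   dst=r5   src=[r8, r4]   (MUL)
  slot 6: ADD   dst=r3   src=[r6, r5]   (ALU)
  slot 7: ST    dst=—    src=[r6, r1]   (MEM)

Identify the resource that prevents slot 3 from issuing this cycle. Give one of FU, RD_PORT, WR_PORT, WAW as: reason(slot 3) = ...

[0] ALU needs rd=2 wr=1: ok; after: ALU=0 MUL=1 MEM=2 BR=1, R=4, W=1
[1] MUL needs rd=1 wr=1: ok; after: ALU=0 MUL=0 MEM=2 BR=1, R=3, W=0
[2] MEM needs rd=1 wr=1: WR_PORT; after: ALU=0 MUL=0 MEM=2 BR=1, R=3, W=0
[3] ALU needs rd=2 wr=1: FU; after: ALU=0 MUL=0 MEM=2 BR=1, R=3, W=0
[4] MEM needs rd=1 wr=1: WR_PORT; after: ALU=0 MUL=0 MEM=2 BR=1, R=3, W=0
[5] MUL needs rd=2 wr=1: FU; after: ALU=0 MUL=0 MEM=2 BR=1, R=3, W=0
[6] ALU needs rd=2 wr=1: FU; after: ALU=0 MUL=0 MEM=2 BR=1, R=3, W=0
[7] MEM needs rd=2 wr=0: ok; after: ALU=0 MUL=0 MEM=1 BR=1, R=1, W=0

reason(slot 3) = FU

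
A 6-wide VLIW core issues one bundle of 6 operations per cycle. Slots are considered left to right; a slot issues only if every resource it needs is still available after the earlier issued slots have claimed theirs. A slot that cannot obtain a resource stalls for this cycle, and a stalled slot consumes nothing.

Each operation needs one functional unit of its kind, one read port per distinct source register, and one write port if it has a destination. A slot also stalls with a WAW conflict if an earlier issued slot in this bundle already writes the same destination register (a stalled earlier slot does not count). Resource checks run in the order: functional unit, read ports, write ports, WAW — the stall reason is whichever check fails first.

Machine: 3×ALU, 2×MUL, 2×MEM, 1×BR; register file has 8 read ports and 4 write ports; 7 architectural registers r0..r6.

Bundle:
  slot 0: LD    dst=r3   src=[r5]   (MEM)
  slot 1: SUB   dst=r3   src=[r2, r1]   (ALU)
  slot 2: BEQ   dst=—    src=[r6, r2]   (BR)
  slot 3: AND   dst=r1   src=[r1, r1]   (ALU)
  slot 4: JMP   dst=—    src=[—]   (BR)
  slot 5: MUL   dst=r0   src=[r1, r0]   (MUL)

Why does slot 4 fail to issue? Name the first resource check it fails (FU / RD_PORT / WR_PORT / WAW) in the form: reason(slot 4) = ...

  0. MEM→r3 ⇒ go  {3A/2Mu/1Ld/1B | 7r 3w}
  1. ALU→r3 ⇒ no(WAW)  {3A/2Mu/1Ld/1B | 7r 3w}
  2. BR ⇒ go  {3A/2Mu/1Ld/0B | 5r 3w}
  3. ALU→r1 ⇒ go  {2A/2Mu/1Ld/0B | 4r 2w}
  4. BR ⇒ no(FU)  {2A/2Mu/1Ld/0B | 4r 2w}
  5. MUL→r0 ⇒ go  {2A/1Mu/1Ld/0B | 2r 1w}

reason(slot 4) = FU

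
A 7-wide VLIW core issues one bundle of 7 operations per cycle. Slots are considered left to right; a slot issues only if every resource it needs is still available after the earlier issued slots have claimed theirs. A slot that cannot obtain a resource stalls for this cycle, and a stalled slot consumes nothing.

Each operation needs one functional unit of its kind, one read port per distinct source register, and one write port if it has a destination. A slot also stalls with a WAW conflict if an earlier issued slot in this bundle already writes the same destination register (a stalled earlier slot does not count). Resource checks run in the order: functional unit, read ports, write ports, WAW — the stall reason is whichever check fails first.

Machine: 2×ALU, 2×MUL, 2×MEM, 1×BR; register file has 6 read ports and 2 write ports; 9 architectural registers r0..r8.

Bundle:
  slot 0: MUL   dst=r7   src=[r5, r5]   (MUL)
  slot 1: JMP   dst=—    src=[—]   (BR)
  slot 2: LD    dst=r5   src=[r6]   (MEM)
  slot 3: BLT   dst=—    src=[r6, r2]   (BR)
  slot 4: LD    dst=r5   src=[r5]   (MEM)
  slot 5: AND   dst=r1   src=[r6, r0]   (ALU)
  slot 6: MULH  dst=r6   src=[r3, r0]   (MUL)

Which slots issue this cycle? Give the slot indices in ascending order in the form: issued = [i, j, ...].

[0] MUL needs rd=1 wr=1: ok; after: ALU=2 MUL=1 MEM=2 BR=1, R=5, W=1
[1] BR needs rd=0 wr=0: ok; after: ALU=2 MUL=1 MEM=2 BR=0, R=5, W=1
[2] MEM needs rd=1 wr=1: ok; after: ALU=2 MUL=1 MEM=1 BR=0, R=4, W=0
[3] BR needs rd=2 wr=0: FU; after: ALU=2 MUL=1 MEM=1 BR=0, R=4, W=0
[4] MEM needs rd=1 wr=1: WR_PORT; after: ALU=2 MUL=1 MEM=1 BR=0, R=4, W=0
[5] ALU needs rd=2 wr=1: WR_PORT; after: ALU=2 MUL=1 MEM=1 BR=0, R=4, W=0
[6] MUL needs rd=2 wr=1: WR_PORT; after: ALU=2 MUL=1 MEM=1 BR=0, R=4, W=0

issued = [0, 1, 2]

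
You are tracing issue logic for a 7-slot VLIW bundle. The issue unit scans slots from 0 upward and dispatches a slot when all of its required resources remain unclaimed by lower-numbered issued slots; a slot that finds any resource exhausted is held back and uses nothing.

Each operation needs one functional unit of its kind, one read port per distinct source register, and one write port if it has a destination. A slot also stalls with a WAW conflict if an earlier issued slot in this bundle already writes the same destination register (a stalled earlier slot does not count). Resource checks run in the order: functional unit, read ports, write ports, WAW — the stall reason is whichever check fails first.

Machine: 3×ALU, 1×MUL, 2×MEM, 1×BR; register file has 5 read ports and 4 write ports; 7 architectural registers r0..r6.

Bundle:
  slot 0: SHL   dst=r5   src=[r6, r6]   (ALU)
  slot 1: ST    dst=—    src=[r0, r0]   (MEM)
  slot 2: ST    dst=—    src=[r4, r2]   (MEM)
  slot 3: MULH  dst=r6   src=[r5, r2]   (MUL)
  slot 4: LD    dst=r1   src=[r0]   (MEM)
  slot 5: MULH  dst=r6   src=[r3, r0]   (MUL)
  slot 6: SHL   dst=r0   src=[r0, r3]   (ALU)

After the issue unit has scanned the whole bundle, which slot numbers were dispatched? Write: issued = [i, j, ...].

issued = [0, 1, 2]

  0. ALU→r5 ⇒ go  {2A/1Mu/2Ld/1B | 4r 3w}
  1. MEM ⇒ go  {2A/1Mu/1Ld/1B | 3r 3w}
  2. MEM ⇒ go  {2A/1Mu/0Ld/1B | 1r 3w}
  3. MUL→r6 ⇒ no(RD_PORT)  {2A/1Mu/0Ld/1B | 1r 3w}
  4. MEM→r1 ⇒ no(FU)  {2A/1Mu/0Ld/1B | 1r 3w}
  5. MUL→r6 ⇒ no(RD_PORT)  {2A/1Mu/0Ld/1B | 1r 3w}
  6. ALU→r0 ⇒ no(RD_PORT)  {2A/1Mu/0Ld/1B | 1r 3w}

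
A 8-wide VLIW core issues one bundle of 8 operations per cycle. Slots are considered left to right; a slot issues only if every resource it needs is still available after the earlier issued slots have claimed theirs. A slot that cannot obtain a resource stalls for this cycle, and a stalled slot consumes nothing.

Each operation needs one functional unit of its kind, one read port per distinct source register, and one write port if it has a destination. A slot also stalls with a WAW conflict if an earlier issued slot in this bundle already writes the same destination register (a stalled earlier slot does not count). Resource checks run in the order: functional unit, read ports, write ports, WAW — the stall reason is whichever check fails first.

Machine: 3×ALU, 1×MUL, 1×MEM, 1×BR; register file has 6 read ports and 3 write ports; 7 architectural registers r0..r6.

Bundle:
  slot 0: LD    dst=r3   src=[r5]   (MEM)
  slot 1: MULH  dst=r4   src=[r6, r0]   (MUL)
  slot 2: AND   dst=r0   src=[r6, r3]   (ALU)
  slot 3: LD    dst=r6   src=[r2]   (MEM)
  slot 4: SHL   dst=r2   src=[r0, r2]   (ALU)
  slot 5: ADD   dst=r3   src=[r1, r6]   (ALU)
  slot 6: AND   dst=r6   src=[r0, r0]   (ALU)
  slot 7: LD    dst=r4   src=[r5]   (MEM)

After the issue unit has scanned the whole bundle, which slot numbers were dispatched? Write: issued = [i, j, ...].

[0] MEM needs rd=1 wr=1: ok; after: ALU=3 MUL=1 MEM=0 BR=1, R=5, W=2
[1] MUL needs rd=2 wr=1: ok; after: ALU=3 MUL=0 MEM=0 BR=1, R=3, W=1
[2] ALU needs rd=2 wr=1: ok; after: ALU=2 MUL=0 MEM=0 BR=1, R=1, W=0
[3] MEM needs rd=1 wr=1: FU; after: ALU=2 MUL=0 MEM=0 BR=1, R=1, W=0
[4] ALU needs rd=2 wr=1: RD_PORT; after: ALU=2 MUL=0 MEM=0 BR=1, R=1, W=0
[5] ALU needs rd=2 wr=1: RD_PORT; after: ALU=2 MUL=0 MEM=0 BR=1, R=1, W=0
[6] ALU needs rd=1 wr=1: WR_PORT; after: ALU=2 MUL=0 MEM=0 BR=1, R=1, W=0
[7] MEM needs rd=1 wr=1: FU; after: ALU=2 MUL=0 MEM=0 BR=1, R=1, W=0

issued = [0, 1, 2]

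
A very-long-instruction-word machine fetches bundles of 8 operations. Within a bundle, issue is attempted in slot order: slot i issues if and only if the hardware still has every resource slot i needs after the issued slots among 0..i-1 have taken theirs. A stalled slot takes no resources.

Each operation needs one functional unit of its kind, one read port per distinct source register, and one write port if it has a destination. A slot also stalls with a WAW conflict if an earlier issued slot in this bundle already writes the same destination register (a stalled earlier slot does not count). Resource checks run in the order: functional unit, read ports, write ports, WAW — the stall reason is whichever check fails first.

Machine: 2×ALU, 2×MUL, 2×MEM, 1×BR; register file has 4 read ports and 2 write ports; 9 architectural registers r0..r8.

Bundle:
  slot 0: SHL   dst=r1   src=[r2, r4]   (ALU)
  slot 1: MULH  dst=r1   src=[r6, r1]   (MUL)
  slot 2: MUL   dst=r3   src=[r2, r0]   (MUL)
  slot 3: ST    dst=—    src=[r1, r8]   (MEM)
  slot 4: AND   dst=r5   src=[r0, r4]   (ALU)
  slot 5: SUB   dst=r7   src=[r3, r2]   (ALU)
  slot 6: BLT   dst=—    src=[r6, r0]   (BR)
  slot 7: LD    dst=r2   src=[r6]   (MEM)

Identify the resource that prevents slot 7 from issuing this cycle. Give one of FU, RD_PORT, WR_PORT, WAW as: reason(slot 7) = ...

#0 ALU src=r2,r4 dispatched  <A:1 Mu:2 Ld:2 B:1 rd:2 wr:1>
#1 MUL src=r6,r1 held:WAW  <A:1 Mu:2 Ld:2 B:1 rd:2 wr:1>
#2 MUL src=r2,r0 dispatched  <A:1 Mu:1 Ld:2 B:1 rd:0 wr:0>
#3 MEM src=r1,r8 held:RD_PORT  <A:1 Mu:1 Ld:2 B:1 rd:0 wr:0>
#4 ALU src=r0,r4 held:RD_PORT  <A:1 Mu:1 Ld:2 B:1 rd:0 wr:0>
#5 ALU src=r3,r2 held:RD_PORT  <A:1 Mu:1 Ld:2 B:1 rd:0 wr:0>
#6 BR src=r6,r0 held:RD_PORT  <A:1 Mu:1 Ld:2 B:1 rd:0 wr:0>
#7 MEM src=r6 held:RD_PORT  <A:1 Mu:1 Ld:2 B:1 rd:0 wr:0>

reason(slot 7) = RD_PORT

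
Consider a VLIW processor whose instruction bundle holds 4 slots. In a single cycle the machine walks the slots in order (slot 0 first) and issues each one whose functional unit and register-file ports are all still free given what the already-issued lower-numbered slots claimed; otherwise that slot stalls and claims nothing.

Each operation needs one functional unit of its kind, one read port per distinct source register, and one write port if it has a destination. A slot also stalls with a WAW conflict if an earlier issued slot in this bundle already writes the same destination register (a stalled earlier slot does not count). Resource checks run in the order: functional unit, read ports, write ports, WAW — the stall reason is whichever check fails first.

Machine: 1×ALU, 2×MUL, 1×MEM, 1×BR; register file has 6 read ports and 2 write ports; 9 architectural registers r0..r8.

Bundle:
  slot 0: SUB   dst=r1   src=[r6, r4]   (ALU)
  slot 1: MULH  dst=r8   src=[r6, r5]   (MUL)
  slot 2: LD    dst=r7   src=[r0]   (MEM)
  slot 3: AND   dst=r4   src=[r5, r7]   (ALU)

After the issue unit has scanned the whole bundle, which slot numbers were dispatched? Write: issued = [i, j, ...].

issued = [0, 1]

[0] ALU needs rd=2 wr=1: ok; after: ALU=0 MUL=2 MEM=1 BR=1, R=4, W=1
[1] MUL needs rd=2 wr=1: ok; after: ALU=0 MUL=1 MEM=1 BR=1, R=2, W=0
[2] MEM needs rd=1 wr=1: WR_PORT; after: ALU=0 MUL=1 MEM=1 BR=1, R=2, W=0
[3] ALU needs rd=2 wr=1: FU; after: ALU=0 MUL=1 MEM=1 BR=1, R=2, W=0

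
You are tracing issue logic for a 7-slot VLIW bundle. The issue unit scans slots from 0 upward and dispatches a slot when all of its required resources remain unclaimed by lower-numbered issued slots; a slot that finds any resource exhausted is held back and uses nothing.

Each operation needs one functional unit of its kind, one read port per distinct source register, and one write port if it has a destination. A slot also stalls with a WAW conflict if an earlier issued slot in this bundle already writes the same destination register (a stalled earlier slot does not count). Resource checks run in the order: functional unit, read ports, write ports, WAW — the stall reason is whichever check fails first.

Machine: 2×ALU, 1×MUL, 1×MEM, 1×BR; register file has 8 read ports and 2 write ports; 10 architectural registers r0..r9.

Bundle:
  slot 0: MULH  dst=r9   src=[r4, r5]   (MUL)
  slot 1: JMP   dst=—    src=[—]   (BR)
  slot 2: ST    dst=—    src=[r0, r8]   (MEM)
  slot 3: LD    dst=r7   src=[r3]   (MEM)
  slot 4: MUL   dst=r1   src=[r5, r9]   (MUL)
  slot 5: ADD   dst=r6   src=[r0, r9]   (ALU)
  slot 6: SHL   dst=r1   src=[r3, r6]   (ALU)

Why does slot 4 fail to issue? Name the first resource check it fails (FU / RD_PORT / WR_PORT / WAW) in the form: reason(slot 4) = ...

reason(slot 4) = FU

  0. MUL→r9 ⇒ go  {2A/0Mu/1Ld/1B | 6r 1w}
  1. BR ⇒ go  {2A/0Mu/1Ld/0B | 6r 1w}
  2. MEM ⇒ go  {2A/0Mu/0Ld/0B | 4r 1w}
  3. MEM→r7 ⇒ no(FU)  {2A/0Mu/0Ld/0B | 4r 1w}
  4. MUL→r1 ⇒ no(FU)  {2A/0Mu/0Ld/0B | 4r 1w}
  5. ALU→r6 ⇒ go  {1A/0Mu/0Ld/0B | 2r 0w}
  6. ALU→r1 ⇒ no(WR_PORT)  {1A/0Mu/0Ld/0B | 2r 0w}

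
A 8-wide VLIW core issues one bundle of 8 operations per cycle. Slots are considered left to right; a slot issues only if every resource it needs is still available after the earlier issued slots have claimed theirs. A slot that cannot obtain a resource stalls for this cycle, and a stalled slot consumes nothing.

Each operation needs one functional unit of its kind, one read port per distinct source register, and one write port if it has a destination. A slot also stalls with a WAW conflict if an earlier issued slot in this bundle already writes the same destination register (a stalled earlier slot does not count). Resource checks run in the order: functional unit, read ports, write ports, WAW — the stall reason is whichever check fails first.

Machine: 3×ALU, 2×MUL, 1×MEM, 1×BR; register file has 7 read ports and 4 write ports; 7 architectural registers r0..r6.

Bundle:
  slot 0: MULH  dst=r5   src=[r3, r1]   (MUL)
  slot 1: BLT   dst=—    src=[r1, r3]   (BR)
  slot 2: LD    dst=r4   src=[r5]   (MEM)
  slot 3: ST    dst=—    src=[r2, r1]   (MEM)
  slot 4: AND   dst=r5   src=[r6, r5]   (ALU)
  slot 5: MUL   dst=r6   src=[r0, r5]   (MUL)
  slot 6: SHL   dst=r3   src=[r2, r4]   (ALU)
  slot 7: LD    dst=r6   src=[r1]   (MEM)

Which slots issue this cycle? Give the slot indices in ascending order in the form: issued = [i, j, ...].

issued = [0, 1, 2, 5]

slot 0 (MUL): ISSUE — free A3,Mu1,Ld1,B1 rp5 wp3
slot 1 (BR): ISSUE — free A3,Mu1,Ld1,B0 rp3 wp3
slot 2 (MEM): ISSUE — free A3,Mu1,Ld0,B0 rp2 wp2
slot 3 (MEM): stall FU — free A3,Mu1,Ld0,B0 rp2 wp2
slot 4 (ALU): stall WAW — free A3,Mu1,Ld0,B0 rp2 wp2
slot 5 (MUL): ISSUE — free A3,Mu0,Ld0,B0 rp0 wp1
slot 6 (ALU): stall RD_PORT — free A3,Mu0,Ld0,B0 rp0 wp1
slot 7 (MEM): stall FU — free A3,Mu0,Ld0,B0 rp0 wp1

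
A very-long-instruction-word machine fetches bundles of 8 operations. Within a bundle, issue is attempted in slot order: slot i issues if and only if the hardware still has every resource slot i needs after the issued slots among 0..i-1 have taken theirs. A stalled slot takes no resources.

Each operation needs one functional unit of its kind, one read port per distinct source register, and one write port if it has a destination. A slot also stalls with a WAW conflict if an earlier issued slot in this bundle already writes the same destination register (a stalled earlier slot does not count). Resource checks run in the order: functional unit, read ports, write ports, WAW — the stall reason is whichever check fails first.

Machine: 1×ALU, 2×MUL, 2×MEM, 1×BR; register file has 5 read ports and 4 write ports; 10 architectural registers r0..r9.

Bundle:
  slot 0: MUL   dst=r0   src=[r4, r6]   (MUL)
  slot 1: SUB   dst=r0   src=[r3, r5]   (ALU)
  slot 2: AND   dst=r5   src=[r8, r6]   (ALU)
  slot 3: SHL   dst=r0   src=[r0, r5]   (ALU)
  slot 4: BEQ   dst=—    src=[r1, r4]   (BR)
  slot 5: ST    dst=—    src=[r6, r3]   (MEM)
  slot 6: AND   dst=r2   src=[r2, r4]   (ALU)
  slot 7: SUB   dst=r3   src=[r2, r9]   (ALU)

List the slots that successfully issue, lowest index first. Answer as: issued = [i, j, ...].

slot 0 (MUL): ISSUE — free A1,Mu1,Ld2,B1 rp3 wp3
slot 1 (ALU): stall WAW — free A1,Mu1,Ld2,B1 rp3 wp3
slot 2 (ALU): ISSUE — free A0,Mu1,Ld2,B1 rp1 wp2
slot 3 (ALU): stall FU — free A0,Mu1,Ld2,B1 rp1 wp2
slot 4 (BR): stall RD_PORT — free A0,Mu1,Ld2,B1 rp1 wp2
slot 5 (MEM): stall RD_PORT — free A0,Mu1,Ld2,B1 rp1 wp2
slot 6 (ALU): stall FU — free A0,Mu1,Ld2,B1 rp1 wp2
slot 7 (ALU): stall FU — free A0,Mu1,Ld2,B1 rp1 wp2

issued = [0, 2]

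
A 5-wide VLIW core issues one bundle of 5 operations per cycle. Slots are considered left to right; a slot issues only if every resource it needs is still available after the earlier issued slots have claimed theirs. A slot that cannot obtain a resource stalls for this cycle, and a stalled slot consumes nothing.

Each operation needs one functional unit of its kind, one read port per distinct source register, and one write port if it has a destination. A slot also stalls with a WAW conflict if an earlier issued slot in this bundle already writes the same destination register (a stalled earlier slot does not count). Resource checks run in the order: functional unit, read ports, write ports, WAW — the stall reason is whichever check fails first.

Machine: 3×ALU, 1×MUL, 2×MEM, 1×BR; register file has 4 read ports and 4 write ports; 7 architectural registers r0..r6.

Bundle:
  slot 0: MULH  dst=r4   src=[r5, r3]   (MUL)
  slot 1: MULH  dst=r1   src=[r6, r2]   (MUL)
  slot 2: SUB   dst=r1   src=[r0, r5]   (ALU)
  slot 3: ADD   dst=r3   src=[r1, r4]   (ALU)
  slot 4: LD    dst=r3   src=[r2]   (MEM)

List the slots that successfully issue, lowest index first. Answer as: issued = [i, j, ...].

slot 0 (MUL): ISSUE — free A3,Mu0,Ld2,B1 rp2 wp3
slot 1 (MUL): stall FU — free A3,Mu0,Ld2,B1 rp2 wp3
slot 2 (ALU): ISSUE — free A2,Mu0,Ld2,B1 rp0 wp2
slot 3 (ALU): stall RD_PORT — free A2,Mu0,Ld2,B1 rp0 wp2
slot 4 (MEM): stall RD_PORT — free A2,Mu0,Ld2,B1 rp0 wp2

issued = [0, 2]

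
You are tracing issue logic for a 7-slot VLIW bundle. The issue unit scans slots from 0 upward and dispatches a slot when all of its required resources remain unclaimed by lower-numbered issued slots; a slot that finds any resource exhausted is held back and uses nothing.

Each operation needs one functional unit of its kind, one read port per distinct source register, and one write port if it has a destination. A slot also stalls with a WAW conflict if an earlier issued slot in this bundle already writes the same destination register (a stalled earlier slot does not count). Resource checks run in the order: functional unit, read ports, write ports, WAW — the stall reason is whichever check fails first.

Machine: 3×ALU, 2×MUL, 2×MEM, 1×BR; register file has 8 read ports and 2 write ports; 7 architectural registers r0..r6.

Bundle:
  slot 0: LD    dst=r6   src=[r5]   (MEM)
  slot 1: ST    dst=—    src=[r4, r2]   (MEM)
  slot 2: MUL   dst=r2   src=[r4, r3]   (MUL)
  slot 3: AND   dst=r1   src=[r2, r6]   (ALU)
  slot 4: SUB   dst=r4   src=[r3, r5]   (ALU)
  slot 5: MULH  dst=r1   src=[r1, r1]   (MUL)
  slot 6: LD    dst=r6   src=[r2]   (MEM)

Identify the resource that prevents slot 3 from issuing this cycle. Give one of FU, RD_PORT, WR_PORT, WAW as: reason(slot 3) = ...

reason(slot 3) = WR_PORT

#0 MEM src=r5 dispatched  <A:3 Mu:2 Ld:1 B:1 rd:7 wr:1>
#1 MEM src=r4,r2 dispatched  <A:3 Mu:2 Ld:0 B:1 rd:5 wr:1>
#2 MUL src=r4,r3 dispatched  <A:3 Mu:1 Ld:0 B:1 rd:3 wr:0>
#3 ALU src=r2,r6 held:WR_PORT  <A:3 Mu:1 Ld:0 B:1 rd:3 wr:0>
#4 ALU src=r3,r5 held:WR_PORT  <A:3 Mu:1 Ld:0 B:1 rd:3 wr:0>
#5 MUL src=r1,r1 held:WR_PORT  <A:3 Mu:1 Ld:0 B:1 rd:3 wr:0>
#6 MEM src=r2 held:FU  <A:3 Mu:1 Ld:0 B:1 rd:3 wr:0>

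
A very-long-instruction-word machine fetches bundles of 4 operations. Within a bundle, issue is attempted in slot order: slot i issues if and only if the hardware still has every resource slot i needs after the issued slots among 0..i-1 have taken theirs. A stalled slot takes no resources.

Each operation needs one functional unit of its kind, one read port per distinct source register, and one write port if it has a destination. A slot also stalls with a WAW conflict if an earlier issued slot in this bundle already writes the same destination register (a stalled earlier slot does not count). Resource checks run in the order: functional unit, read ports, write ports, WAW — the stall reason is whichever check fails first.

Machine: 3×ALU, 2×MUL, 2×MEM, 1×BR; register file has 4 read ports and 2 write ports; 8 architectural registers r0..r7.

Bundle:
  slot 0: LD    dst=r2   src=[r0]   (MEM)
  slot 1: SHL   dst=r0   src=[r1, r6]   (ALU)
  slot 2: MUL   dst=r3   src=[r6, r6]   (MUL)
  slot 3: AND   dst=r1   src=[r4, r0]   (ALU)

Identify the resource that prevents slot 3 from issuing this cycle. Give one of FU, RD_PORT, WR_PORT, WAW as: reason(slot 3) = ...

slot 0 (MEM): ISSUE — free A3,Mu2,Ld1,B1 rp3 wp1
slot 1 (ALU): ISSUE — free A2,Mu2,Ld1,B1 rp1 wp0
slot 2 (MUL): stall WR_PORT — free A2,Mu2,Ld1,B1 rp1 wp0
slot 3 (ALU): stall RD_PORT — free A2,Mu2,Ld1,B1 rp1 wp0

reason(slot 3) = RD_PORT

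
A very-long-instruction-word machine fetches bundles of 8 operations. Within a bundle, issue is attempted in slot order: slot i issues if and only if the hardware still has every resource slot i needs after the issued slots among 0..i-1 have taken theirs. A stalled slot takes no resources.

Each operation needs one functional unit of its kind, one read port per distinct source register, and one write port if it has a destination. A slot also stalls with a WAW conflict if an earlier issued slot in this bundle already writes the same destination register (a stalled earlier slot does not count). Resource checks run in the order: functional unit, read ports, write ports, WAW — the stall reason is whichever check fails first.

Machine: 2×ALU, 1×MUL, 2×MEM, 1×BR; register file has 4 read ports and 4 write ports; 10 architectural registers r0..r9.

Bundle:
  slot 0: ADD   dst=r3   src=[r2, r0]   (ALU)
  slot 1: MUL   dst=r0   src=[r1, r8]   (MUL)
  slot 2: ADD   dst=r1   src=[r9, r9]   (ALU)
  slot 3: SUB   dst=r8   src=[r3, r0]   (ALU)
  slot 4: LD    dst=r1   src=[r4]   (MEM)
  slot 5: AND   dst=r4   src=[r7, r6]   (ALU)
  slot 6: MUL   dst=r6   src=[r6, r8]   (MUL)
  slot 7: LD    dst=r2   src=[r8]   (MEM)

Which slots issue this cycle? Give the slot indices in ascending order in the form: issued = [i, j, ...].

(0) want 1×ALU +2rd +1wr — yes → AL1|MU1|ME2|BR1|rd2|wr3
(1) want 1×MUL +2rd +1wr — yes → AL1|MU0|ME2|BR1|rd0|wr2
(2) want 1×ALU +1rd +1wr — RD_PORT → AL1|MU0|ME2|BR1|rd0|wr2
(3) want 1×ALU +2rd +1wr — RD_PORT → AL1|MU0|ME2|BR1|rd0|wr2
(4) want 1×MEM +1rd +1wr — RD_PORT → AL1|MU0|ME2|BR1|rd0|wr2
(5) want 1×ALU +2rd +1wr — RD_PORT → AL1|MU0|ME2|BR1|rd0|wr2
(6) want 1×MUL +2rd +1wr — FU → AL1|MU0|ME2|BR1|rd0|wr2
(7) want 1×MEM +1rd +1wr — RD_PORT → AL1|MU0|ME2|BR1|rd0|wr2

issued = [0, 1]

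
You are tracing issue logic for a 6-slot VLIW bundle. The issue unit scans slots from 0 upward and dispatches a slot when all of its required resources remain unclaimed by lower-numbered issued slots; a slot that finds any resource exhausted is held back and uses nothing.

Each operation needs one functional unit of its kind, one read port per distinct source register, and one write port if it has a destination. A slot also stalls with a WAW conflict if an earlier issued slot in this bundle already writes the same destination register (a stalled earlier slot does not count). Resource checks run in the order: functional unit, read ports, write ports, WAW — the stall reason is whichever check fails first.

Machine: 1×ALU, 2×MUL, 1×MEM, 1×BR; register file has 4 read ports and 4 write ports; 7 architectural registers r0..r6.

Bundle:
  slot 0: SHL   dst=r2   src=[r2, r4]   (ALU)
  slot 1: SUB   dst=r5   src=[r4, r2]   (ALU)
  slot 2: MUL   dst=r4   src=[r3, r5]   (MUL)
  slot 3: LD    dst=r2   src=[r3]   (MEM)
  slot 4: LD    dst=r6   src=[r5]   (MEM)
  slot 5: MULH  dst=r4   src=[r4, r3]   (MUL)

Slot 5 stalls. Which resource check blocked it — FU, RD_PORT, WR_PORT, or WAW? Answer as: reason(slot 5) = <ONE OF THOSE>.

reason(slot 5) = RD_PORT

slot 0 (ALU): ISSUE — free A0,Mu2,Ld1,B1 rp2 wp3
slot 1 (ALU): stall FU — free A0,Mu2,Ld1,B1 rp2 wp3
slot 2 (MUL): ISSUE — free A0,Mu1,Ld1,B1 rp0 wp2
slot 3 (MEM): stall RD_PORT — free A0,Mu1,Ld1,B1 rp0 wp2
slot 4 (MEM): stall RD_PORT — free A0,Mu1,Ld1,B1 rp0 wp2
slot 5 (MUL): stall RD_PORT — free A0,Mu1,Ld1,B1 rp0 wp2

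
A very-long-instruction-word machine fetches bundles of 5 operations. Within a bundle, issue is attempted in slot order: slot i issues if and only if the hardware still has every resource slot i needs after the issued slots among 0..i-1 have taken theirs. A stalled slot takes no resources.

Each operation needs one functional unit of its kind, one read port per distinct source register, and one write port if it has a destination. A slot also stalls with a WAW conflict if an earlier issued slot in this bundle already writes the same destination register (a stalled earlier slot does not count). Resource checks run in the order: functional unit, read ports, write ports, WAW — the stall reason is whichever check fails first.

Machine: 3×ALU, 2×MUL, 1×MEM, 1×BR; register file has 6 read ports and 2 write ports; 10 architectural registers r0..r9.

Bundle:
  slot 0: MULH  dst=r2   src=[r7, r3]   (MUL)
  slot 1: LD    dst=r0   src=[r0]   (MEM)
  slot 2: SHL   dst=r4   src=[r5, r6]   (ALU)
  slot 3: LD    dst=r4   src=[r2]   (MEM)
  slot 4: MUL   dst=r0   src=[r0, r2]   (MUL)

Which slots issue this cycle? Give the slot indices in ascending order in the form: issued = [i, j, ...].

slot 0 (MUL): ISSUE — free A3,Mu1,Ld1,B1 rp4 wp1
slot 1 (MEM): ISSUE — free A3,Mu1,Ld0,B1 rp3 wp0
slot 2 (ALU): stall WR_PORT — free A3,Mu1,Ld0,B1 rp3 wp0
slot 3 (MEM): stall FU — free A3,Mu1,Ld0,B1 rp3 wp0
slot 4 (MUL): stall WR_PORT — free A3,Mu1,Ld0,B1 rp3 wp0

issued = [0, 1]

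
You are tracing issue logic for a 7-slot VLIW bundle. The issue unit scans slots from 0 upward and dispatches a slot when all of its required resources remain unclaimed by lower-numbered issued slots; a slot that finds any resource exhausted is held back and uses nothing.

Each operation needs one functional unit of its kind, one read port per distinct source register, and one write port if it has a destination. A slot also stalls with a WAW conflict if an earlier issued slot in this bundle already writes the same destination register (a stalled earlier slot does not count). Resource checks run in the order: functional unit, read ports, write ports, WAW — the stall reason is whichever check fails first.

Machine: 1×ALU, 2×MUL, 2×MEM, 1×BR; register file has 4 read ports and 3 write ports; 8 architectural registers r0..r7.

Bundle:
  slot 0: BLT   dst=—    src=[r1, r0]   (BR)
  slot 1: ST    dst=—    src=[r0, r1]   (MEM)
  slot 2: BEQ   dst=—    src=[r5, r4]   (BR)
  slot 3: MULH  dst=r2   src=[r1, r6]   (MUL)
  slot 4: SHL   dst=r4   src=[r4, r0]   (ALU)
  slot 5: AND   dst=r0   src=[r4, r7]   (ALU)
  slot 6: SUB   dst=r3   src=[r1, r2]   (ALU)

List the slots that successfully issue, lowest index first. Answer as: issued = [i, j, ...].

(0) want 1×BR +2rd +0wr — yes → AL1|MU2|ME2|BR0|rd2|wr3
(1) want 1×MEM +2rd +0wr — yes → AL1|MU2|ME1|BR0|rd0|wr3
(2) want 1×BR +2rd +0wr — FU → AL1|MU2|ME1|BR0|rd0|wr3
(3) want 1×MUL +2rd +1wr — RD_PORT → AL1|MU2|ME1|BR0|rd0|wr3
(4) want 1×ALU +2rd +1wr — RD_PORT → AL1|MU2|ME1|BR0|rd0|wr3
(5) want 1×ALU +2rd +1wr — RD_PORT → AL1|MU2|ME1|BR0|rd0|wr3
(6) want 1×ALU +2rd +1wr — RD_PORT → AL1|MU2|ME1|BR0|rd0|wr3

issued = [0, 1]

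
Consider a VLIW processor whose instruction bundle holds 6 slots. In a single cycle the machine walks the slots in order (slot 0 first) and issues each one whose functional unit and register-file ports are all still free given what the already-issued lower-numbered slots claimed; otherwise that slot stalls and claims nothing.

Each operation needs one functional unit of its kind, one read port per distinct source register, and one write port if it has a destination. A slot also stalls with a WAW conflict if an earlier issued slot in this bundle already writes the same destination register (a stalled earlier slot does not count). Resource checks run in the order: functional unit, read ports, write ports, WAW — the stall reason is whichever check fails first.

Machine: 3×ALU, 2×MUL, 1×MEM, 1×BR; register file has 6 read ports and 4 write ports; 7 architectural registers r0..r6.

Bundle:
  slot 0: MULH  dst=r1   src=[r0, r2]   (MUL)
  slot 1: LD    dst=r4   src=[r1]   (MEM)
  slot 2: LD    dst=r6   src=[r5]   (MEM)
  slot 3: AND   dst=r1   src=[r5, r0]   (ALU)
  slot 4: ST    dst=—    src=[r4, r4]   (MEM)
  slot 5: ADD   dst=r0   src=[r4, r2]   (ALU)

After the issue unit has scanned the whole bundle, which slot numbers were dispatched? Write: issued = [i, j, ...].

  0. MUL→r1 ⇒ go  {3A/1Mu/1Ld/1B | 4r 3w}
  1. MEM→r4 ⇒ go  {3A/1Mu/0Ld/1B | 3r 2w}
  2. MEM→r6 ⇒ no(FU)  {3A/1Mu/0Ld/1B | 3r 2w}
  3. ALU→r1 ⇒ no(WAW)  {3A/1Mu/0Ld/1B | 3r 2w}
  4. MEM ⇒ no(FU)  {3A/1Mu/0Ld/1B | 3r 2w}
  5. ALU→r0 ⇒ go  {2A/1Mu/0Ld/1B | 1r 1w}

issued = [0, 1, 5]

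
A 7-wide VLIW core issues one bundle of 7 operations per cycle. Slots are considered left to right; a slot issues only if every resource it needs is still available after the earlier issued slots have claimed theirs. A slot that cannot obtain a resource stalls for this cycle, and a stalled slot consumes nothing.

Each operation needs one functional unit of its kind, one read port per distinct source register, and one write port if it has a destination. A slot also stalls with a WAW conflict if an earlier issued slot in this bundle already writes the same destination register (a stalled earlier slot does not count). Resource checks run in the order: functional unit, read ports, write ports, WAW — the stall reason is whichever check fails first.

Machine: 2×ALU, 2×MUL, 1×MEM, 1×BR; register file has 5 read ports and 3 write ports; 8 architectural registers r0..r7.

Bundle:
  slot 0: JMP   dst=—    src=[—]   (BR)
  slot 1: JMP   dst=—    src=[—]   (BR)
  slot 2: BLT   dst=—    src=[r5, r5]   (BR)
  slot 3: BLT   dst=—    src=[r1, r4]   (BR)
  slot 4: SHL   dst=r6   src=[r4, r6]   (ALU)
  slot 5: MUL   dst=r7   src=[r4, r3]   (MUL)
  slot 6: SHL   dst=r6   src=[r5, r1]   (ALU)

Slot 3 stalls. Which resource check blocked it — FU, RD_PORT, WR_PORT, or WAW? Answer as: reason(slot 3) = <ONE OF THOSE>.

#0 BR src=- dispatched  <A:2 Mu:2 Ld:1 B:0 rd:5 wr:3>
#1 BR src=- held:FU  <A:2 Mu:2 Ld:1 B:0 rd:5 wr:3>
#2 BR src=r5,r5 held:FU  <A:2 Mu:2 Ld:1 B:0 rd:5 wr:3>
#3 BR src=r1,r4 held:FU  <A:2 Mu:2 Ld:1 B:0 rd:5 wr:3>
#4 ALU src=r4,r6 dispatched  <A:1 Mu:2 Ld:1 B:0 rd:3 wr:2>
#5 MUL src=r4,r3 dispatched  <A:1 Mu:1 Ld:1 B:0 rd:1 wr:1>
#6 ALU src=r5,r1 held:RD_PORT  <A:1 Mu:1 Ld:1 B:0 rd:1 wr:1>

reason(slot 3) = FU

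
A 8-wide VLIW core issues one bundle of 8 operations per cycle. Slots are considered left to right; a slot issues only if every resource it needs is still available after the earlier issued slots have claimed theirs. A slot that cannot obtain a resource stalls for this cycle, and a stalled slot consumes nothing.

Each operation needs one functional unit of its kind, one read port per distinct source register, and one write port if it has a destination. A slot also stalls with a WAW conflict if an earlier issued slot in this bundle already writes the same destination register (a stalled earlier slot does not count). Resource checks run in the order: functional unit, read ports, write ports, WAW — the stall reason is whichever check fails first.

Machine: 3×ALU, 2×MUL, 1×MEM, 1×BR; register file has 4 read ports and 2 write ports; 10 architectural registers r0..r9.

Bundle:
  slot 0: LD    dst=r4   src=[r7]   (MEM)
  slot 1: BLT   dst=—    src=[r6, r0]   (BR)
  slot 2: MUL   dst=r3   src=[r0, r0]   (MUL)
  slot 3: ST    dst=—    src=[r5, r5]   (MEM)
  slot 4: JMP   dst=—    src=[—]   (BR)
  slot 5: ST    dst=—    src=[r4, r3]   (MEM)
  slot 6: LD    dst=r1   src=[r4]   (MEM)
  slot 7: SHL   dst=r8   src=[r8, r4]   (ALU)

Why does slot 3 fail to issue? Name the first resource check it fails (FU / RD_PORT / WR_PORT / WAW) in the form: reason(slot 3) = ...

reason(slot 3) = FU

(0) want 1×MEM +1rd +1wr — yes → AL3|MU2|ME0|BR1|rd3|wr1
(1) want 1×BR +2rd +0wr — yes → AL3|MU2|ME0|BR0|rd1|wr1
(2) want 1×MUL +1rd +1wr — yes → AL3|MU1|ME0|BR0|rd0|wr0
(3) want 1×MEM +1rd +0wr — FU → AL3|MU1|ME0|BR0|rd0|wr0
(4) want 1×BR +0rd +0wr — FU → AL3|MU1|ME0|BR0|rd0|wr0
(5) want 1×MEM +2rd +0wr — FU → AL3|MU1|ME0|BR0|rd0|wr0
(6) want 1×MEM +1rd +1wr — FU → AL3|MU1|ME0|BR0|rd0|wr0
(7) want 1×ALU +2rd +1wr — RD_PORT → AL3|MU1|ME0|BR0|rd0|wr0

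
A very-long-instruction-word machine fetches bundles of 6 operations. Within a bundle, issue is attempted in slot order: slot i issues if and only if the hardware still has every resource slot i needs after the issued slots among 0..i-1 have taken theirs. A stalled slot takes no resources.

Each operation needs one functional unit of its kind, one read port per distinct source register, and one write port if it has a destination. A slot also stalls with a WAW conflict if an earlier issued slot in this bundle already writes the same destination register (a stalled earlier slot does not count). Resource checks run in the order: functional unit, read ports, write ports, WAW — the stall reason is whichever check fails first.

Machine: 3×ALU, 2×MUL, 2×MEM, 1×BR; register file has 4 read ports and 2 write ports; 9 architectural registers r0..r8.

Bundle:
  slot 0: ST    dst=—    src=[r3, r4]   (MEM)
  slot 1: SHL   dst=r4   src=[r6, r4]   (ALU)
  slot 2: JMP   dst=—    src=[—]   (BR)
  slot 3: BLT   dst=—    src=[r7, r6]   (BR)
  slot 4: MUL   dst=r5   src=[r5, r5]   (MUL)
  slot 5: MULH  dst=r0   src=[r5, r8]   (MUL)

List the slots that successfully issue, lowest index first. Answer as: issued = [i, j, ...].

[0] MEM needs rd=2 wr=0: ok; after: ALU=3 MUL=2 MEM=1 BR=1, R=2, W=2
[1] ALU needs rd=2 wr=1: ok; after: ALU=2 MUL=2 MEM=1 BR=1, R=0, W=1
[2] BR needs rd=0 wr=0: ok; after: ALU=2 MUL=2 MEM=1 BR=0, R=0, W=1
[3] BR needs rd=2 wr=0: FU; after: ALU=2 MUL=2 MEM=1 BR=0, R=0, W=1
[4] MUL needs rd=1 wr=1: RD_PORT; after: ALU=2 MUL=2 MEM=1 BR=0, R=0, W=1
[5] MUL needs rd=2 wr=1: RD_PORT; after: ALU=2 MUL=2 MEM=1 BR=0, R=0, W=1

issued = [0, 1, 2]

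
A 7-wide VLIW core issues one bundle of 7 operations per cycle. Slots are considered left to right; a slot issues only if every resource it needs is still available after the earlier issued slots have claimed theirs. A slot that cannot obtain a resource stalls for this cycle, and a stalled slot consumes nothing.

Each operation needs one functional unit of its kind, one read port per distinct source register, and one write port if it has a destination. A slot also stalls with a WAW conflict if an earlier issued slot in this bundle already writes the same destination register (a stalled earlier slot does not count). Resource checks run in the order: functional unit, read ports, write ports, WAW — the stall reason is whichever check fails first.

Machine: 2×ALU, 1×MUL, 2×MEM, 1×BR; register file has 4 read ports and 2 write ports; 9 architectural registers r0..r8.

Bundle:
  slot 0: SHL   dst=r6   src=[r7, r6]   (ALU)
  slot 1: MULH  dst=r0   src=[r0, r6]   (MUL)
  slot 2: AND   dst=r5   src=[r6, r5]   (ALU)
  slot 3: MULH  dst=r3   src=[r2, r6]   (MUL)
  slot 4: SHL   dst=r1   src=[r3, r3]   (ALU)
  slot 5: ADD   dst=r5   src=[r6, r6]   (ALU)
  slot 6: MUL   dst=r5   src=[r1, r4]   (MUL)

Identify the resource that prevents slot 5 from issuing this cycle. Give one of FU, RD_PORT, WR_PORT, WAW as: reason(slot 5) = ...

reason(slot 5) = RD_PORT

[0] ALU needs rd=2 wr=1: ok; after: ALU=1 MUL=1 MEM=2 BR=1, R=2, W=1
[1] MUL needs rd=2 wr=1: ok; after: ALU=1 MUL=0 MEM=2 BR=1, R=0, W=0
[2] ALU needs rd=2 wr=1: RD_PORT; after: ALU=1 MUL=0 MEM=2 BR=1, R=0, W=0
[3] MUL needs rd=2 wr=1: FU; after: ALU=1 MUL=0 MEM=2 BR=1, R=0, W=0
[4] ALU needs rd=1 wr=1: RD_PORT; after: ALU=1 MUL=0 MEM=2 BR=1, R=0, W=0
[5] ALU needs rd=1 wr=1: RD_PORT; after: ALU=1 MUL=0 MEM=2 BR=1, R=0, W=0
[6] MUL needs rd=2 wr=1: FU; after: ALU=1 MUL=0 MEM=2 BR=1, R=0, W=0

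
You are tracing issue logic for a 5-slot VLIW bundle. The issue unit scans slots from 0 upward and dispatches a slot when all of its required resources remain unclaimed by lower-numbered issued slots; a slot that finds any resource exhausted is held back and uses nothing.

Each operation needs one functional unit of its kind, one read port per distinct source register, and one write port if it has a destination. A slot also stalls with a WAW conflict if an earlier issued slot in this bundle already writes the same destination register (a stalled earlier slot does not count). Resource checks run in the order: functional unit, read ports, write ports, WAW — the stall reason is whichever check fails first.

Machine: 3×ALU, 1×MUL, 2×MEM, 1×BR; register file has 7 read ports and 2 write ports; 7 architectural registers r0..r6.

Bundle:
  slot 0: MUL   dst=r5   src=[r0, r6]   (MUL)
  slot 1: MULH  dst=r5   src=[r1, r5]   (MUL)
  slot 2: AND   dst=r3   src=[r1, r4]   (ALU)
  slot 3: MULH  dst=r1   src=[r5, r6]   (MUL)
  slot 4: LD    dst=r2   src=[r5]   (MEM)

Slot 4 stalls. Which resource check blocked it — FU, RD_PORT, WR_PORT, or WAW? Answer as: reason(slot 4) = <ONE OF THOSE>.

(0) want 1×MUL +2rd +1wr — yes → AL3|MU0|ME2|BR1|rd5|wr1
(1) want 1×MUL +2rd +1wr — FU → AL3|MU0|ME2|BR1|rd5|wr1
(2) want 1×ALU +2rd +1wr — yes → AL2|MU0|ME2|BR1|rd3|wr0
(3) want 1×MUL +2rd +1wr — FU → AL2|MU0|ME2|BR1|rd3|wr0
(4) want 1×MEM +1rd +1wr — WR_PORT → AL2|MU0|ME2|BR1|rd3|wr0

reason(slot 4) = WR_PORT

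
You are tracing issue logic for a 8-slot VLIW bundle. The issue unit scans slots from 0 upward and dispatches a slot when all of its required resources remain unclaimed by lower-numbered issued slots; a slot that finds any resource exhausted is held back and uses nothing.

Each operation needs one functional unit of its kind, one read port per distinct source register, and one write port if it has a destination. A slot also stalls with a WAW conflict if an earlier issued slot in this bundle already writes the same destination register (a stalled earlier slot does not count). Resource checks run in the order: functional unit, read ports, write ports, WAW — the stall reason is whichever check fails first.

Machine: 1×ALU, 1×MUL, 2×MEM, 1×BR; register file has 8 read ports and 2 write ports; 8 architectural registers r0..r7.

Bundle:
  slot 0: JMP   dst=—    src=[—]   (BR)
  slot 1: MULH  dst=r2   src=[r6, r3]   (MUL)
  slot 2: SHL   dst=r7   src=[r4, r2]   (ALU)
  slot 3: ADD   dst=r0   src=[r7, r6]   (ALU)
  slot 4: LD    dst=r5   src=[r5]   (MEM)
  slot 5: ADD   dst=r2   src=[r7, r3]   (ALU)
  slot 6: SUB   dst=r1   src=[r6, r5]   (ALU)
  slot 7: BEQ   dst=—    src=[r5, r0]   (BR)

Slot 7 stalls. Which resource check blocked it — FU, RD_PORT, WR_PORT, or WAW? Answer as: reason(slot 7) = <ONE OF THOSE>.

slot 0 (BR): ISSUE — free A1,Mu1,Ld2,B0 rp8 wp2
slot 1 (MUL): ISSUE — free A1,Mu0,Ld2,B0 rp6 wp1
slot 2 (ALU): ISSUE — free A0,Mu0,Ld2,B0 rp4 wp0
slot 3 (ALU): stall FU — free A0,Mu0,Ld2,B0 rp4 wp0
slot 4 (MEM): stall WR_PORT — free A0,Mu0,Ld2,B0 rp4 wp0
slot 5 (ALU): stall FU — free A0,Mu0,Ld2,B0 rp4 wp0
slot 6 (ALU): stall FU — free A0,Mu0,Ld2,B0 rp4 wp0
slot 7 (BR): stall FU — free A0,Mu0,Ld2,B0 rp4 wp0

reason(slot 7) = FU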